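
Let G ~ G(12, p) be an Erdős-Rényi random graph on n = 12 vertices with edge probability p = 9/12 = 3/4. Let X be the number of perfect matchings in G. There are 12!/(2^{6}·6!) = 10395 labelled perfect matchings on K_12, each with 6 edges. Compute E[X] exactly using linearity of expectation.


K_12 has 12!/(2^{6}·6!) = 10395 labelled perfect matchings.
For each such perfect matching H, let X_H = 1 if all 6 edges of H are present in G. Then P[X_H = 1] = p^{6} = (3/4)^{6} = 729/4096.
By linearity of expectation: E[X] = Σ_H E[X_H] = 10395 · p^{6} = 10395 · 729/4096 = 7577955/4096.
Numerically: E[X] ≈ 1850.09.

E[X] = 10395 · (3/4)^{6} = 7577955/4096 ≈ 1850.09.


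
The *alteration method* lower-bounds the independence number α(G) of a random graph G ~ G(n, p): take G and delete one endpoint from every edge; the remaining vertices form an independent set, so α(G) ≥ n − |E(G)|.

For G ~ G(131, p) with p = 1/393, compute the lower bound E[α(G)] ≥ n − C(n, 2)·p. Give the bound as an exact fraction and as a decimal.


E[|E(G)|] = C(131, 2)·p = 8515 · (1/393) = 65/3.
E[α(G)] ≥ n − E[|E(G)|] = 131 − 65/3 = 328/3.
Numerically: ≈ 109.333333.
(This is only a lower bound; the true E[α(G)] may be larger.)

E[α(G)] ≥ 328/3 ≈ 109.333333.


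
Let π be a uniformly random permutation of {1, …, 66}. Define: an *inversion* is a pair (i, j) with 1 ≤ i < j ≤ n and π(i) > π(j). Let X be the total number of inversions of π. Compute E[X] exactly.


Write X = Σ X_I over the C(66, 2) = 2145 pairs i < j, with X_I the indicator of one inversion.
There are 2145 indicators.
For each fixed pair i < j, the values π(i) and π(j) are two distinct elements of {1, …, 66} in uniformly random order; by symmetry P[π(i) > π(j)] = 1/2.
By linearity: E[X] = 2145 · (1/2) = C(66, 2) · (1/2) = 2145/2 = 2145/2 ≈ 1072.50000.

E[X] = 2145/2 = 1072.50000.


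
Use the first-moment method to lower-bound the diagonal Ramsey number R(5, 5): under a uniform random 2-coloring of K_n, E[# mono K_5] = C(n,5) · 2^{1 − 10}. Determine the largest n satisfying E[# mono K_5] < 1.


We need C(n, 5) · 2^{1 − 10} < 1, i.e. C(n, 5) < 2^{10 − 1} = 512.
Check values of n near the boundary:
  n = 6: C(6, 5) = 6; 6 < 512? YES
  n = 7: C(7, 5) = 21; 21 < 512? YES
  n = 8: C(8, 5) = 56; 56 < 512? YES
  n = 9: C(9, 5) = 126; 126 < 512? YES
  n = 10: C(10, 5) = 252; 252 < 512? YES
  n = 11: C(11, 5) = 462; 462 < 512? YES
  n = 12: C(12, 5) = 792; 792 < 512? NO
The largest n with C(n, 5) < 512 is n = 11 (where E[X] = 231/256 ≈ 0.9023438). Hence R(5, 5) > 11, i.e. R(5, 5) ≥ 12.

Largest n = 11; hence R(5, 5) > 11.


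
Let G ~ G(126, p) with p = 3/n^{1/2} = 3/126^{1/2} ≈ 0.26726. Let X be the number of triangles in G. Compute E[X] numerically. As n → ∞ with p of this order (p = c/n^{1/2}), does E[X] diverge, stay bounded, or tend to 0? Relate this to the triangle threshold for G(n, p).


Number of potential triangles: C(126, 3) = 325500.
Each occurs with probability p³ ≈ (0.26726)³ ≈ 1.9090089e-02.
By linearity: E[X] = C(126, 3)·p³ ≈ 325500 · 1.9090089e-02 ≈ 6213.82387.
Since α = 1/2 < 1, p = c/n^{1/2} ≫ 1/n is above the triangle threshold p ~ 1/n. Asymptotically E[X] ~ (c³/6)·n^{3(1−α)} = (3³/6)·n^{1.5} → ∞; triangles are abundant w.h.p.

E[X] ≈ 6213.82387; in regime p = Θ(1/n^{1/2}) E[X] diverges (above the triangle threshold p ~ 1/n).


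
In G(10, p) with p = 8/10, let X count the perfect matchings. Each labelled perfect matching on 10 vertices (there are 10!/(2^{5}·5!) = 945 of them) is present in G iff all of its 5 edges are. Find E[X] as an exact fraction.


K_10 has 10!/(2^{5}·5!) = 945 labelled perfect matchings.
For each such perfect matching H, let X_H = 1 if all 5 edges of H are present in G. Then P[X_H = 1] = p^{5} = (4/5)^{5} = 1024/3125.
Summing the indicators: E[X] = Σ_H E[X_H] = 945 · p^{5} = 945 · 1024/3125 = 193536/625.
Numerically: E[X] ≈ 310.

E[X] = 945 · (4/5)^{5} = 193536/625 ≈ 310.


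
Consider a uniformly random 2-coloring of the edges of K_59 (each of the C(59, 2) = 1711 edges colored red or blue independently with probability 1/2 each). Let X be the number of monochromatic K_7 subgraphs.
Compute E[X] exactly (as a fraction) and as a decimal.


Let X = Σ_S X_S over the C(59, 7) = 341149446 subsets S of size 7, where X_S = 1 if the K_7 on S is monochromatic.
For a fixed S, the K_7 on S has C(7, 2) = 21 edges. P[all 21 edges red] = (1/2)^21, and likewise for blue, so P[monochromatic] = 2·(1/2)^21 = 2^{1 − 21} = 1/1048576.
Summing: E[X] = C(59, 7) · 2^{1 − 21} = 341149446 · 1/1048576 = 170574723/524288.
Numerically: E[X] ≈ 325.345465.

E[X] = C(59,7)·2^(1−C(7,2)) = 170574723/524288 ≈ 325.345465.


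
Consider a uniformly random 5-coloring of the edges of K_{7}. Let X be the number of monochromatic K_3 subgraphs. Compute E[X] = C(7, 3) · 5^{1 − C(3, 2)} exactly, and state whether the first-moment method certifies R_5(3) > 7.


E[X] = C(7, 3) · 5^{1 − 3} = 35 · 5^{−2} = 35/25.
As a reduced fraction: E[X] = 7/5 ≈ 1.400000.
Is E[X] < 1? NO.
Since E[X] ≥ 1, the first-moment bound is inconclusive at n = 7; it does NOT by itself certify R_5(3) > 7.

E[X] = 7/5 ≈ 1.400000; E[X] ≥ 1; first-moment method inconclusive here.


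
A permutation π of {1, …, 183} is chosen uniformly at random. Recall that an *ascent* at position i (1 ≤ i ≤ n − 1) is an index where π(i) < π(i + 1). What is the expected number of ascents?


Write X = Σ X_I over i = 1, …, 182, with X_I the indicator of one ascent.
There are 182 indicators.
For each fixed i, the pair (π(i), π(i+1)) is a uniformly random ordered pair of distinct values from {1, …, 183}; by symmetry P[π(i) < π(i+1)] = 1/2.
By linearity: E[X] = 182 · (1/2) = (183 − 1) · (1/2) = 91 ≈ 91.000000.

E[X] = 91 = 91.000000.


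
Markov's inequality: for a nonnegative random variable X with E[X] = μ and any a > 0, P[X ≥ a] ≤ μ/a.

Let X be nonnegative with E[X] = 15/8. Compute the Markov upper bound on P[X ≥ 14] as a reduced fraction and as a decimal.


μ = E[X] = 15/8, a = 14.
Markov: P[X ≥ 14] ≤ μ/a = (15/8)/14 = 15/112.
Numerically: ≈ 0.1339.
(Since a = 14 > μ = 1.8750, the bound 15/112 is < 1 and informative.)

P[X ≥ 14] ≤ 15/112 ≈ 0.1339.


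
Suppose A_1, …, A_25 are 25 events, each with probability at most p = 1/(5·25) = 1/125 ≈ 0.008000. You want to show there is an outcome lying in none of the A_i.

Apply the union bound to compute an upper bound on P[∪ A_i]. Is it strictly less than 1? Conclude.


Union bound: P[∪_{i=1}^{25} A_i] ≤ Σ_i P[A_i] ≤ 25·p = 25·(1/125) = 1/5.
Numerically: 1/5 ≈ 0.200000.
Is 1/5 < 1? YES.
Since P[∪ A_i] ≤ 1/5 < 1, the complement has P[∩ A_i^c] ≥ 1 − 1/5 = 4/5 > 0, so some outcome avoids every A_i.

25·p = 1/5 ≈ 0.200000; existence CERTIFIED by the union bound.


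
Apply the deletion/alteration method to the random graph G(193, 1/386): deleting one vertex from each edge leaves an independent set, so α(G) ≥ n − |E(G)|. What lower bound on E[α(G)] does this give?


E[|E(G)|] = C(193, 2)·p = 18528 · (1/386) = 48.
E[α(G)] ≥ n − E[|E(G)|] = 193 − 48 = 145.
Numerically: ≈ 145.00000.
(This is only a lower bound; the true E[α(G)] may be larger.)

E[α(G)] ≥ 145 ≈ 145.00000.


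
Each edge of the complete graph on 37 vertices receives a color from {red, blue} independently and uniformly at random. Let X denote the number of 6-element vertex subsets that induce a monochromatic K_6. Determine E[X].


Let X = Σ_S X_S over the C(37, 6) = 2324784 subsets S of size 6, where X_S = 1 if the K_6 on S is monochromatic.
For a fixed S, the K_6 on S has C(6, 2) = 15 edges. P[all 15 edges red] = (1/2)^15, and likewise for blue, so P[monochromatic] = 2·(1/2)^15 = 2^{1 − 15} = 1/16384.
By linearity of expectation: E[X] = C(37, 6) · 2^{1 − 15} = 2324784 · 1/16384 = 145299/1024.
Numerically: E[X] ≈ 141.893555.

E[X] = C(37,6)·2^(1−C(6,2)) = 145299/1024 ≈ 141.893555.


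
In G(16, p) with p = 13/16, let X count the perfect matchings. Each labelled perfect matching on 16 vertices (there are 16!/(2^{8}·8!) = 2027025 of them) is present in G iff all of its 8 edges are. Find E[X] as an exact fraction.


K_16 has 16!/(2^{8}·8!) = 2027025 labelled perfect matchings.
For each such perfect matching H, let X_H = 1 if all 8 edges of H are present in G. Then P[X_H = 1] = p^{8} = (13/16)^{8} = 815730721/4294967296.
By linearity of expectation: E[X] = Σ_H E[X_H] = 2027025 · p^{8} = 2027025 · 815730721/4294967296 = 1653506564735025/4294967296.
Numerically: E[X] ≈ 3.85e+05.

E[X] = 2027025 · (13/16)^{8} = 1653506564735025/4294967296 ≈ 3.85e+05.


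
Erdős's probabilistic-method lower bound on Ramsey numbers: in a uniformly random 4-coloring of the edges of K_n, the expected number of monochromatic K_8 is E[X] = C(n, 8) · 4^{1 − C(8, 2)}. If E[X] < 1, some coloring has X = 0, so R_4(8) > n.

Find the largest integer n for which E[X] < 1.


We need C(n, 8) · 4^{1 − 28} < 1, i.e. C(n, 8) < 4^{28 − 1} = 18014398509481984.
Check values of n near the boundary:
  n = 407: C(407, 8) = 17424959239309050; 17424959239309050 < 18014398509481984? YES
  n = 408: C(408, 8) = 17773458424095231; 17773458424095231 < 18014398509481984? YES
  n = 409: C(409, 8) = 18128041135797879; 18128041135797879 < 18014398509481984? NO
  n = 410: C(410, 8) = 18488798173326195; 18488798173326195 < 18014398509481984? NO
  n = 411: C(411, 8) = 18855821462126715; 18855821462126715 < 18014398509481984? NO
The largest n with C(n, 8) < 18014398509481984 is n = 408 (where E[X] = 17773458424095231/18014398509481984 ≈ 0.987). Hence R_4(8) > 408, i.e. R_4(8) ≥ 409.

Largest n = 408; hence R_4(8) > 408.


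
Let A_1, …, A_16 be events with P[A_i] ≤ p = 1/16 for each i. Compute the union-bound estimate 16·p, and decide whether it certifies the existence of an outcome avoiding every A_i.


Union bound: P[∪_{i=1}^{16} A_i] ≤ Σ_i P[A_i] ≤ 16·p = 16·(1/16) = 1.
Numerically: 1 ≈ 1.000.
Is 1 < 1? NO.
Since the bound 1 is ≥ 1, the union bound is uninformative here; it does NOT by itself certify existence.

16·p = 1 ≈ 1.000; existence NOT certified by the union bound.


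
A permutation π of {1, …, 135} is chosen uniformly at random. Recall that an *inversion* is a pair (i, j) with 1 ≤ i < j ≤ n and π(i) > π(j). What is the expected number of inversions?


Write X = Σ X_I over the C(135, 2) = 9045 pairs i < j, with X_I the indicator of one inversion.
There are 9045 indicators.
For each fixed pair i < j, the values π(i) and π(j) are two distinct elements of {1, …, 135} in uniformly random order; by symmetry P[π(i) > π(j)] = 1/2.
By linearity: E[X] = 9045 · (1/2) = C(135, 2) · (1/2) = 9045/2 = 9045/2 ≈ 4522.5000.

E[X] = 9045/2 = 4522.5000.


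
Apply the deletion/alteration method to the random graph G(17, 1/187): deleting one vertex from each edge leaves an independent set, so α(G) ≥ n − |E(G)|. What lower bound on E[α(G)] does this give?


E[|E(G)|] = C(17, 2)·p = 136 · (1/187) = 8/11.
E[α(G)] ≥ n − E[|E(G)|] = 17 − 8/11 = 179/11.
Numerically: ≈ 16.2727.
(This is only a lower bound; the true E[α(G)] may be larger.)

E[α(G)] ≥ 179/11 ≈ 16.2727.


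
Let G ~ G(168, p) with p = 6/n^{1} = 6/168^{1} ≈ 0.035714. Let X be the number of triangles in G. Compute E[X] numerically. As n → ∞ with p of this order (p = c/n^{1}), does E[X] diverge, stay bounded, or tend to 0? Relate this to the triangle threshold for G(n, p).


Number of potential triangles: C(168, 3) = 776216.
Each occurs with probability p³ ≈ (0.035714)³ ≈ 4.5553936e-05.
By linearity: E[X] = C(168, 3)·p³ ≈ 776216 · 4.5553936e-05 ≈ 35.35969.
Here α = 1, so p = 6/n is exactly at the triangle threshold p ~ 1/n. Asymptotically E[X] → c³/6 = 6³/6 = 36 ≈ 36.00000, a bounded constant. In this regime the triangle count is asymptotically Poisson(c³/6).

E[X] ≈ 35.35969; in regime p = Θ(1/n^{1}) E[X] stays bounded (at the triangle threshold p ~ 1/n).


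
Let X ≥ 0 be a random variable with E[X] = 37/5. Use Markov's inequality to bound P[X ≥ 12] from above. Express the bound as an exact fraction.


μ = E[X] = 37/5, a = 12.
Markov: P[X ≥ 12] ≤ μ/a = (37/5)/12 = 37/60.
Numerically: ≈ 0.61667.
(Since a = 12 > μ = 7.40000, the bound 37/60 is < 1 and informative.)

P[X ≥ 12] ≤ 37/60 ≈ 0.61667.


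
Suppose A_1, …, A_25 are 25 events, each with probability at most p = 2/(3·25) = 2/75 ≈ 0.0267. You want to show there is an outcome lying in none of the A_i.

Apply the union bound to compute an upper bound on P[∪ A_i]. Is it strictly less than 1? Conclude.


Union bound: P[∪_{i=1}^{25} A_i] ≤ Σ_i P[A_i] ≤ 25·p = 25·(2/75) = 2/3.
Numerically: 2/3 ≈ 0.6667.
Is 2/3 < 1? YES.
Since P[∪ A_i] ≤ 2/3 < 1, the complement has P[∩ A_i^c] ≥ 1 − 2/3 = 1/3 > 0, so some outcome avoids every A_i.

25·p = 2/3 ≈ 0.6667; existence CERTIFIED by the union bound.


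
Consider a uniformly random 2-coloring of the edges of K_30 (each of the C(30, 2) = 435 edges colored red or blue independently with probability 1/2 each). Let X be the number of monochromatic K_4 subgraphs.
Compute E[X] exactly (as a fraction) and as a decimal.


Let X = Σ_S X_S over the C(30, 4) = 27405 subsets S of size 4, where X_S = 1 if the K_4 on S is monochromatic.
For a fixed S, the K_4 on S has C(4, 2) = 6 edges. P[all 6 edges red] = (1/2)^6, and likewise for blue, so P[monochromatic] = 2·(1/2)^6 = 2^{1 − 6} = 1/32.
By linearity of expectation: E[X] = C(30, 4) · 2^{1 − 6} = 27405 · 1/32 = 27405/32.
Numerically: E[X] ≈ 856.4062.

E[X] = C(30,4)·2^(1−C(4,2)) = 27405/32 ≈ 856.4062.


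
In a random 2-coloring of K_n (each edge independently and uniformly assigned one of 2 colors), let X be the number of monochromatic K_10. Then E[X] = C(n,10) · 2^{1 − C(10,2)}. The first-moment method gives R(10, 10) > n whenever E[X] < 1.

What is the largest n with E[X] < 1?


We need C(n, 10) · 2^{1 − 45} < 1, i.e. C(n, 10) < 2^{45 − 1} = 17592186044416.
Check values of n near the boundary:
  n = 97: C(97, 10) = 12576469727536; 12576469727536 < 17592186044416? YES
  n = 98: C(98, 10) = 14005614014756; 14005614014756 < 17592186044416? YES
  n = 99: C(99, 10) = 15579278510796; 15579278510796 < 17592186044416? YES
  n = 100: C(100, 10) = 17310309456440; 17310309456440 < 17592186044416? YES
  n = 101: C(101, 10) = 19212541264840; 19212541264840 < 17592186044416? NO
The largest n with C(n, 10) < 17592186044416 is n = 100 (where E[X] = 2163788682055/2199023255552 ≈ 0.984). Hence R(10, 10) > 100, i.e. R(10, 10) ≥ 101.

Largest n = 100; hence R(10, 10) > 100.


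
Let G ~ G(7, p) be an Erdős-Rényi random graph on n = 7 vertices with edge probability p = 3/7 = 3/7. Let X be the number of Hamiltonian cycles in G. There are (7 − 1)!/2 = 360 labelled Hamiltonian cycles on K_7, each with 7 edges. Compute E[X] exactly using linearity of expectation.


K_7 has (7 − 1)!/2 = 360 labelled Hamiltonian cycles.
For each such Hamiltonian cycle H, let X_H = 1 if all 7 edges of H are present in G. Then P[X_H = 1] = p^{7} = (3/7)^{7} = 2187/823543.
Summing the indicators: E[X] = Σ_H E[X_H] = 360 · p^{7} = 360 · 2187/823543 = 787320/823543.
Numerically: E[X] ≈ 0.956016.

E[X] = 360 · (3/7)^{7} = 787320/823543 ≈ 0.956016.


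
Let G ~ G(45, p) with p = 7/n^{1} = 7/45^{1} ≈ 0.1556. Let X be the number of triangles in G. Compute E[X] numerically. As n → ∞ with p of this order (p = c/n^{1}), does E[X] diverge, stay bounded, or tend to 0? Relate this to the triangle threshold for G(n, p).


Number of potential triangles: C(45, 3) = 14190.
Each occurs with probability p³ ≈ (0.1556)³ ≈ 3.764060e-03.
By linearity: E[X] = C(45, 3)·p³ ≈ 14190 · 3.764060e-03 ≈ 53.4120.
Here α = 1, so p = 7/n is exactly at the triangle threshold p ~ 1/n. Asymptotically E[X] → c³/6 = 7³/6 = 343/6 ≈ 57.1667, a bounded constant. In this regime the triangle count is asymptotically Poisson(c³/6).

E[X] ≈ 53.4120; in regime p = Θ(1/n^{1}) E[X] stays bounded (at the triangle threshold p ~ 1/n).


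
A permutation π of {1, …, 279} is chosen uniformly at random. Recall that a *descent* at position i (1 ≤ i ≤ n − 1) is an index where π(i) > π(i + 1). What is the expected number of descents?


Write X = Σ X_I over i = 1, …, 278, with X_I the indicator of one descent.
There are 278 indicators.
For each fixed i, the pair (π(i), π(i+1)) is a uniformly random ordered pair of distinct values from {1, …, 279}; by symmetry P[π(i) > π(i+1)] = 1/2.
By linearity: E[X] = 278 · (1/2) = (279 − 1) · (1/2) = 139 ≈ 139.0000.

E[X] = 139 = 139.0000.


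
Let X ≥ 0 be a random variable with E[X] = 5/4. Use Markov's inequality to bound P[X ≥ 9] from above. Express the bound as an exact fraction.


μ = E[X] = 5/4, a = 9.
Markov: P[X ≥ 9] ≤ μ/a = (5/4)/9 = 5/36.
Numerically: ≈ 0.138889.
(Since a = 9 > μ = 1.250000, the bound 5/36 is < 1 and informative.)

P[X ≥ 9] ≤ 5/36 ≈ 0.138889.


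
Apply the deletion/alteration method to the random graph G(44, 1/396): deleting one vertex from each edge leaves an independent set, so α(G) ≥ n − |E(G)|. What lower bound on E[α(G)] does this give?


E[|E(G)|] = C(44, 2)·p = 946 · (1/396) = 43/18.
E[α(G)] ≥ n − E[|E(G)|] = 44 − 43/18 = 749/18.
Numerically: ≈ 41.61111.
(This is only a lower bound; the true E[α(G)] may be larger.)

E[α(G)] ≥ 749/18 ≈ 41.61111.


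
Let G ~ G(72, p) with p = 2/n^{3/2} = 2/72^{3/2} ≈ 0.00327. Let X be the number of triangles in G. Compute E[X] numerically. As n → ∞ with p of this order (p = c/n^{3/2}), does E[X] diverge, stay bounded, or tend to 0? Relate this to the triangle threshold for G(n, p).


Number of potential triangles: C(72, 3) = 59640.
Each occurs with probability p³ ≈ (0.00327)³ ≈ 3.50828e-08.
By linearity: E[X] = C(72, 3)·p³ ≈ 59640 · 3.50828e-08 ≈ 0.002.
Since α = 3/2 > 1, p = c/n^{3/2} = o(1/n) is below the triangle threshold p ~ 1/n. Asymptotically E[X] ~ (c³/6)·n^{3(1−α)} = (2³/6)·n^{-1.5} → 0, so by Markov's inequality G has no triangles w.h.p.

E[X] ≈ 0.002; in regime p = Θ(1/n^{3/2}) E[X] tends to 0 (below the triangle threshold p ~ 1/n).


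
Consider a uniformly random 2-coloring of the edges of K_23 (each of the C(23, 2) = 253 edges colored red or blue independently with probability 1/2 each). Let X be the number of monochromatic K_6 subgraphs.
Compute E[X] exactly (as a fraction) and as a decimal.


Let X = Σ_S X_S over the C(23, 6) = 100947 subsets S of size 6, where X_S = 1 if the K_6 on S is monochromatic.
For a fixed S, the K_6 on S has C(6, 2) = 15 edges. P[all 15 edges red] = (1/2)^15, and likewise for blue, so P[monochromatic] = 2·(1/2)^15 = 2^{1 − 15} = 1/16384.
By linearity of expectation: E[X] = C(23, 6) · 2^{1 − 15} = 100947 · 1/16384 = 100947/16384.
Numerically: E[X] ≈ 6.16132.

E[X] = C(23,6)·2^(1−C(6,2)) = 100947/16384 ≈ 6.16132.


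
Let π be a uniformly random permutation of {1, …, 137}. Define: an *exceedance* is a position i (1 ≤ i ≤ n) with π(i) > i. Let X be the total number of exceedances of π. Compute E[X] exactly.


Write X = Σ_{i=1}^{137} X_i, where X_i = 1_{π(i) > i}.
For each fixed i, π(i) is uniform over {1, …, 137} (marginal of a uniform permutation), so P[π(i) > i] = (n − i)/n. Summing: Σ_{i=1}^{137} (n − i)/n = (0 + 1 + … + 136)/137 = 137(137 − 1)/(2·137) = (137 − 1)/2.
Hence E[X] = Σ_{i=1}^{137} (137 − i)/137 = 68 ≈ 68.00000.

E[X] = 68 = 68.00000.


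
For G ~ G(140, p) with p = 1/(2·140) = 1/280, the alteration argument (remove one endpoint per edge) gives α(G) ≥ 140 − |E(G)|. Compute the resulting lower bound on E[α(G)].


E[|E(G)|] = C(140, 2)·p = 9730 · (1/280) = 139/4.
E[α(G)] ≥ n − E[|E(G)|] = 140 − 139/4 = 421/4.
Numerically: ≈ 105.250000.
(This is only a lower bound; the true E[α(G)] may be larger.)

E[α(G)] ≥ 421/4 ≈ 105.250000.


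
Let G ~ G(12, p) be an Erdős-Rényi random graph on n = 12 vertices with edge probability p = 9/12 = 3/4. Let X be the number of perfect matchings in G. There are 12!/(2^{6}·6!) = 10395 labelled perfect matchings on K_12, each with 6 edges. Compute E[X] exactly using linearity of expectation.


K_12 has 12!/(2^{6}·6!) = 10395 labelled perfect matchings.
For each such perfect matching H, let X_H = 1 if all 6 edges of H are present in G. Then P[X_H = 1] = p^{6} = (3/4)^{6} = 729/4096.
By linearity: E[X] = Σ_H E[X_H] = 10395 · p^{6} = 10395 · 729/4096 = 7577955/4096.
Numerically: E[X] ≈ 1850.1.

E[X] = 10395 · (3/4)^{6} = 7577955/4096 ≈ 1850.1.


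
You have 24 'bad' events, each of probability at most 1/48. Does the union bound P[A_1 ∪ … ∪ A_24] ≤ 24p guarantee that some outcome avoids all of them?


Union bound: P[∪_{i=1}^{24} A_i] ≤ Σ_i P[A_i] ≤ 24·p = 24·(1/48) = 1/2.
Numerically: 1/2 ≈ 0.5000000.
Is 1/2 < 1? YES.
Since P[∪ A_i] ≤ 1/2 < 1, the complement has P[∩ A_i^c] ≥ 1 − 1/2 = 1/2 > 0, so some outcome avoids every A_i.

24·p = 1/2 ≈ 0.5000000; existence CERTIFIED by the union bound.


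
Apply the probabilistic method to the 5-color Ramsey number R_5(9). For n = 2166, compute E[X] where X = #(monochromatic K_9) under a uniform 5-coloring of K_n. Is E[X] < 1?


E[X] = C(2166, 9) · 5^{1 − 36} = 2844037944203015677277940 · 5^{−35} = 2844037944203015677277940/2910383045673370361328125.
As a reduced fraction: E[X] = 568807588840603135455588/582076609134674072265625 ≈ 0.9772.
Is E[X] < 1? YES.
Since E[X] < 1, there exists a 5-coloring of K_{2166} with no monochromatic K_9; hence R_5(9) > 2166.

E[X] = 568807588840603135455588/582076609134674072265625 ≈ 0.9772; E[X] < 1, so R_5(9) > 2166.


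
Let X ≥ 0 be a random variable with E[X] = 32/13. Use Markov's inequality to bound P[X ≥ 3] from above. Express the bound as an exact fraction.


μ = E[X] = 32/13, a = 3.
Markov: P[X ≥ 3] ≤ μ/a = (32/13)/3 = 32/39.
Numerically: ≈ 0.821.
(Since a = 3 > μ = 2.462, the bound 32/39 is < 1 and informative.)

P[X ≥ 3] ≤ 32/39 ≈ 0.821.


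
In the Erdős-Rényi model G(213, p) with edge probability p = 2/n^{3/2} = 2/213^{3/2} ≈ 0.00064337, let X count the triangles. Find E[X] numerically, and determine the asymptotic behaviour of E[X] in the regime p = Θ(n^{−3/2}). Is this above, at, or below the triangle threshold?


Number of potential triangles: C(213, 3) = 1587986.
Each occurs with probability p³ ≈ (0.00064337)³ ≈ 2.66306503e-10.
By linearity: E[X] = C(213, 3)·p³ ≈ 1587986 · 2.66306503e-10 ≈ 0.000423.
Since α = 3/2 > 1, p = c/n^{3/2} = o(1/n) is below the triangle threshold p ~ 1/n. Asymptotically E[X] ~ (c³/6)·n^{3(1−α)} = (2³/6)·n^{-1.5} → 0, so by Markov's inequality G has no triangles w.h.p.

E[X] ≈ 0.000423; in regime p = Θ(1/n^{3/2}) E[X] tends to 0 (below the triangle threshold p ~ 1/n).


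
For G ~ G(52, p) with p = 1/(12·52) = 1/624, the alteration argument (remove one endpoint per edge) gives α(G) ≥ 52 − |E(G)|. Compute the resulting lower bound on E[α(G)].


E[|E(G)|] = C(52, 2)·p = 1326 · (1/624) = 17/8.
E[α(G)] ≥ n − E[|E(G)|] = 52 − 17/8 = 399/8.
Numerically: ≈ 49.875000.
(This is only a lower bound; the true E[α(G)] may be larger.)

E[α(G)] ≥ 399/8 ≈ 49.875000.


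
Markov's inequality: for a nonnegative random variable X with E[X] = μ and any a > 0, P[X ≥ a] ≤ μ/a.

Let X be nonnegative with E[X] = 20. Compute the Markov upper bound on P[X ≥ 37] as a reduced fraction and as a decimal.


μ = E[X] = 20, a = 37.
Markov: P[X ≥ 37] ≤ μ/a = (20)/37 = 20/37.
Numerically: ≈ 0.541.
(Since a = 37 > μ = 20.000, the bound 20/37 is < 1 and informative.)

P[X ≥ 37] ≤ 20/37 ≈ 0.541.


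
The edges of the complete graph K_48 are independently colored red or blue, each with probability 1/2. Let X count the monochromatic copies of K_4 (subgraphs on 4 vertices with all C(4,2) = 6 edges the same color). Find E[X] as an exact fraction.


Let X = Σ_S X_S over the C(48, 4) = 194580 subsets S of size 4, where X_S = 1 if the K_4 on S is monochromatic.
For a fixed S, the K_4 on S has C(4, 2) = 6 edges. P[all 6 edges red] = (1/2)^6, and likewise for blue, so P[monochromatic] = 2·(1/2)^6 = 2^{1 − 6} = 1/32.
By linearity: E[X] = C(48, 4) · 2^{1 − 6} = 194580 · 1/32 = 48645/8.
Numerically: E[X] ≈ 6080.62500.

E[X] = C(48,4)·2^(1−C(4,2)) = 48645/8 ≈ 6080.62500.


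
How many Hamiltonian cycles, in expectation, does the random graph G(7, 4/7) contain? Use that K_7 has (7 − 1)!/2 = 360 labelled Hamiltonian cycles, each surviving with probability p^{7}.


K_7 has (7 − 1)!/2 = 360 labelled Hamiltonian cycles.
For each such Hamiltonian cycle H, let X_H = 1 if all 7 edges of H are present in G. Then P[X_H = 1] = p^{7} = (4/7)^{7} = 16384/823543.
By linearity: E[X] = Σ_H E[X_H] = 360 · p^{7} = 360 · 16384/823543 = 5898240/823543.
Numerically: E[X] ≈ 7.162.

E[X] = 360 · (4/7)^{7} = 5898240/823543 ≈ 7.162.


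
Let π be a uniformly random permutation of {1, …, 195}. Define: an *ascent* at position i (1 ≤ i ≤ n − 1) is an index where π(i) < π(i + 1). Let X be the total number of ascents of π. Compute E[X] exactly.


Write X = Σ X_I over i = 1, …, 194, with X_I the indicator of one ascent.
There are 194 indicators.
For each fixed i, the pair (π(i), π(i+1)) is a uniformly random ordered pair of distinct values from {1, …, 195}; by symmetry P[π(i) < π(i+1)] = 1/2.
By linearity: E[X] = 194 · (1/2) = (195 − 1) · (1/2) = 97 ≈ 97.00000.

E[X] = 97 = 97.00000.


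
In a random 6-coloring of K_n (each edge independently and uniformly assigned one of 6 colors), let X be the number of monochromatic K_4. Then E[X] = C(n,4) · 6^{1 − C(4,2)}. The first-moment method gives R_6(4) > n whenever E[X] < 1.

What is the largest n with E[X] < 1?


We need C(n, 4) · 6^{1 − 6} < 1, i.e. C(n, 4) < 6^{6 − 1} = 7776.
Check values of n near the boundary:
  n = 16: C(16, 4) = 1820; 1820 < 7776? YES
  n = 17: C(17, 4) = 2380; 2380 < 7776? YES
  n = 18: C(18, 4) = 3060; 3060 < 7776? YES
  n = 19: C(19, 4) = 3876; 3876 < 7776? YES
  n = 20: C(20, 4) = 4845; 4845 < 7776? YES
  n = 21: C(21, 4) = 5985; 5985 < 7776? YES
  n = 22: C(22, 4) = 7315; 7315 < 7776? YES
  n = 23: C(23, 4) = 8855; 8855 < 7776? NO
The largest n with C(n, 4) < 7776 is n = 22 (where E[X] = 7315/7776 ≈ 0.9407). Hence R_6(4) > 22, i.e. R_6(4) ≥ 23.

Largest n = 22; hence R_6(4) > 22.


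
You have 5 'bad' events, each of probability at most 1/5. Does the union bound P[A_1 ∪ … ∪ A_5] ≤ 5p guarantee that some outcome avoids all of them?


Union bound: P[∪_{i=1}^{5} A_i] ≤ Σ_i P[A_i] ≤ 5·p = 5·(1/5) = 1.
Numerically: 1 ≈ 1.0000000.
Is 1 < 1? NO.
Since the bound 1 is ≥ 1, the union bound is uninformative here; it does NOT by itself certify existence.

5·p = 1 ≈ 1.0000000; existence NOT certified by the union bound.


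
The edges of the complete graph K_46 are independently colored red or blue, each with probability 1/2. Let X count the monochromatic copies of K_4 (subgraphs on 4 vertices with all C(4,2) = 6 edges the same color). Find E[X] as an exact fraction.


Let X = Σ_S X_S over the C(46, 4) = 163185 subsets S of size 4, where X_S = 1 if the K_4 on S is monochromatic.
For a fixed S, the K_4 on S has C(4, 2) = 6 edges. P[all 6 edges red] = (1/2)^6, and likewise for blue, so P[monochromatic] = 2·(1/2)^6 = 2^{1 − 6} = 1/32.
By linearity: E[X] = C(46, 4) · 2^{1 − 6} = 163185 · 1/32 = 163185/32.
Numerically: E[X] ≈ 5099.531.

E[X] = C(46,4)·2^(1−C(4,2)) = 163185/32 ≈ 5099.531.


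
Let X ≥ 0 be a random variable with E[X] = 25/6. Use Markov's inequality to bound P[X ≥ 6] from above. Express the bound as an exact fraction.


μ = E[X] = 25/6, a = 6.
Markov: P[X ≥ 6] ≤ μ/a = (25/6)/6 = 25/36.
Numerically: ≈ 0.694444.
(Since a = 6 > μ = 4.166667, the bound 25/36 is < 1 and informative.)

P[X ≥ 6] ≤ 25/36 ≈ 0.694444.


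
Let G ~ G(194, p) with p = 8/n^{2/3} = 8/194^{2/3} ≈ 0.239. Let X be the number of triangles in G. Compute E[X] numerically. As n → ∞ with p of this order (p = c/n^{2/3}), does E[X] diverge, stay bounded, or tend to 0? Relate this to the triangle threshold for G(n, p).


Number of potential triangles: C(194, 3) = 1198144.
Each occurs with probability p³ ≈ (0.239)³ ≈ 1.36040e-02.
By linearity: E[X] = C(194, 3)·p³ ≈ 1198144 · 1.36040e-02 ≈ 16299.546.
Since α = 2/3 < 1, p = c/n^{2/3} ≫ 1/n is above the triangle threshold p ~ 1/n. Asymptotically E[X] ~ (c³/6)·n^{3(1−α)} = (8³/6)·n^{1} → ∞; triangles are abundant w.h.p.

E[X] ≈ 16299.546; in regime p = Θ(1/n^{2/3}) E[X] diverges (above the triangle threshold p ~ 1/n).


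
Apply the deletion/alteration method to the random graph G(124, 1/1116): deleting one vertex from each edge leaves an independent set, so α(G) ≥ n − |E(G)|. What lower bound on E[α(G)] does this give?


E[|E(G)|] = C(124, 2)·p = 7626 · (1/1116) = 41/6.
E[α(G)] ≥ n − E[|E(G)|] = 124 − 41/6 = 703/6.
Numerically: ≈ 117.1667.
(This is only a lower bound; the true E[α(G)] may be larger.)

E[α(G)] ≥ 703/6 ≈ 117.1667.


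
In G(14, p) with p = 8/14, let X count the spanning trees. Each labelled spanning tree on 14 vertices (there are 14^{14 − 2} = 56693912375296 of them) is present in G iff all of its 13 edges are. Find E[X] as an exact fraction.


K_14 has 14^{14 − 2} = 56693912375296 labelled spanning trees.
For each such spanning tree H, let X_H = 1 if all 13 edges of H are present in G. Then P[X_H = 1] = p^{13} = (4/7)^{13} = 67108864/96889010407.
Summing the indicators: E[X] = Σ_H E[X_H] = 56693912375296 · p^{13} = 56693912375296 · 67108864/96889010407 = 274877906944/7.
Numerically: E[X] ≈ 3.927e+10.

E[X] = 56693912375296 · (4/7)^{13} = 274877906944/7 ≈ 3.927e+10.


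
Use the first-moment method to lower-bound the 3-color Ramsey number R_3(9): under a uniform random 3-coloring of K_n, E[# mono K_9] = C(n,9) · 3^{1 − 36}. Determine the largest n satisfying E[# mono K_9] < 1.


We need C(n, 9) · 3^{1 − 36} < 1, i.e. C(n, 9) < 3^{36 − 1} = 50031545098999707.
Check values of n near the boundary:
  n = 296: C(296, 9) = 42513789098994080; 42513789098994080 < 50031545098999707? YES
  n = 297: C(297, 9) = 43842345008337645; 43842345008337645 < 50031545098999707? YES
  n = 298: C(298, 9) = 45207677551849890; 45207677551849890 < 50031545098999707? YES
  n = 299: C(299, 9) = 46610674441390059; 46610674441390059 < 50031545098999707? YES
  n = 300: C(300, 9) = 48052241692154700; 48052241692154700 < 50031545098999707? YES
  n = 301: C(301, 9) = 49533303936090975; 49533303936090975 < 50031545098999707? YES
  n = 302: C(302, 9) = 51054804739588650; 51054804739588650 < 50031545098999707? NO
The largest n with C(n, 9) < 50031545098999707 is n = 301 (where E[X] = 16511101312030325/16677181699666569 ≈ 0.990041). Hence R_3(9) > 301, i.e. R_3(9) ≥ 302.

Largest n = 301; hence R_3(9) > 301.


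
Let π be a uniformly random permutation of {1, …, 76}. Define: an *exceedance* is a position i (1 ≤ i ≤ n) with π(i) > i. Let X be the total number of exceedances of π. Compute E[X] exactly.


Write X = Σ_{i=1}^{76} X_i, where X_i = 1_{π(i) > i}.
For each fixed i, π(i) is uniform over {1, …, 76} (marginal of a uniform permutation), so P[π(i) > i] = (n − i)/n. Summing: Σ_{i=1}^{76} (n − i)/n = (0 + 1 + … + 75)/76 = 76(76 − 1)/(2·76) = (76 − 1)/2.
Hence E[X] = Σ_{i=1}^{76} (76 − i)/76 = 75/2 ≈ 37.5000.

E[X] = 75/2 = 37.5000.


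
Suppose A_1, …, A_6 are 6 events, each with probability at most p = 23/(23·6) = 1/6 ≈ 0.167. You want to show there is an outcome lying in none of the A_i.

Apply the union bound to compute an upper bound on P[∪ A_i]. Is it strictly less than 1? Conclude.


Union bound: P[∪_{i=1}^{6} A_i] ≤ Σ_i P[A_i] ≤ 6·p = 6·(1/6) = 1.
Numerically: 1 ≈ 1.000.
Is 1 < 1? NO.
Since the bound 1 is ≥ 1, the union bound is uninformative here; it does NOT by itself certify existence.

6·p = 1 ≈ 1.000; existence NOT certified by the union bound.


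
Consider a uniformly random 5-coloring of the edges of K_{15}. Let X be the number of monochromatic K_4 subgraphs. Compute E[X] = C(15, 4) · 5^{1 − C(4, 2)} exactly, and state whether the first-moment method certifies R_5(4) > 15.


E[X] = C(15, 4) · 5^{1 − 6} = 1365 · 5^{−5} = 1365/3125.
As a reduced fraction: E[X] = 273/625 ≈ 0.436800.
Is E[X] < 1? YES.
Since E[X] < 1, there exists a 5-coloring of K_{15} with no monochromatic K_4; hence R_5(4) > 15.

E[X] = 273/625 ≈ 0.436800; E[X] < 1, so R_5(4) > 15.


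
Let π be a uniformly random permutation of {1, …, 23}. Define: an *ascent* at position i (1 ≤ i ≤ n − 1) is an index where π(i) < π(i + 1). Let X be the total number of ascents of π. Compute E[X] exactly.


Write X = Σ X_I over i = 1, …, 22, with X_I the indicator of one ascent.
There are 22 indicators.
For each fixed i, the pair (π(i), π(i+1)) is a uniformly random ordered pair of distinct values from {1, …, 23}; by symmetry P[π(i) < π(i+1)] = 1/2.
By linearity: E[X] = 22 · (1/2) = (23 − 1) · (1/2) = 11 ≈ 11.00000.

E[X] = 11 = 11.00000.


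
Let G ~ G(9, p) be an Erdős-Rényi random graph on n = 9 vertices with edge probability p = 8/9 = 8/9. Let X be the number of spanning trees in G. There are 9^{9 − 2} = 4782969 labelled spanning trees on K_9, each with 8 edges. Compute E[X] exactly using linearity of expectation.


K_9 has 9^{9 − 2} = 4782969 labelled spanning trees.
For each such spanning tree H, let X_H = 1 if all 8 edges of H are present in G. Then P[X_H = 1] = p^{8} = (8/9)^{8} = 16777216/43046721.
Summing the indicators: E[X] = Σ_H E[X_H] = 4782969 · p^{8} = 4782969 · 16777216/43046721 = 16777216/9.
Numerically: E[X] ≈ 1.86e+06.

E[X] = 4782969 · (8/9)^{8} = 16777216/9 ≈ 1.86e+06.


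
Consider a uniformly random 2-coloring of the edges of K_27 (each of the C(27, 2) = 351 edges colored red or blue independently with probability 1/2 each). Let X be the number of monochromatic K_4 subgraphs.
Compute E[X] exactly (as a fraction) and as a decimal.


Let X = Σ_S X_S over the C(27, 4) = 17550 subsets S of size 4, where X_S = 1 if the K_4 on S is monochromatic.
For a fixed S, the K_4 on S has C(4, 2) = 6 edges. P[all 6 edges red] = (1/2)^6, and likewise for blue, so P[monochromatic] = 2·(1/2)^6 = 2^{1 − 6} = 1/32.
Summing: E[X] = C(27, 4) · 2^{1 − 6} = 17550 · 1/32 = 8775/16.
Numerically: E[X] ≈ 548.437500.

E[X] = C(27,4)·2^(1−C(4,2)) = 8775/16 ≈ 548.437500.


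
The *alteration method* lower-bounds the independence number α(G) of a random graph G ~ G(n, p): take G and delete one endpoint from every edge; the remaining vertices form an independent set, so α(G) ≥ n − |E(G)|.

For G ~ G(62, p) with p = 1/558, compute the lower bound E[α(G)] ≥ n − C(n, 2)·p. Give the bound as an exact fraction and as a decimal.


E[|E(G)|] = C(62, 2)·p = 1891 · (1/558) = 61/18.
E[α(G)] ≥ n − E[|E(G)|] = 62 − 61/18 = 1055/18.
Numerically: ≈ 58.611111.
(This is only a lower bound; the true E[α(G)] may be larger.)

E[α(G)] ≥ 1055/18 ≈ 58.611111.


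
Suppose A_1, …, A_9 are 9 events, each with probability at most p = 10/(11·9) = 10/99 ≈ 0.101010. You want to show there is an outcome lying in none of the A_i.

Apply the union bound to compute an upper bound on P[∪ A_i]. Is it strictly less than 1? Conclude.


Union bound: P[∪_{i=1}^{9} A_i] ≤ Σ_i P[A_i] ≤ 9·p = 9·(10/99) = 10/11.
Numerically: 10/11 ≈ 0.909091.
Is 10/11 < 1? YES.
Since P[∪ A_i] ≤ 10/11 < 1, the complement has P[∩ A_i^c] ≥ 1 − 10/11 = 1/11 > 0, so some outcome avoids every A_i.

9·p = 10/11 ≈ 0.909091; existence CERTIFIED by the union bound.


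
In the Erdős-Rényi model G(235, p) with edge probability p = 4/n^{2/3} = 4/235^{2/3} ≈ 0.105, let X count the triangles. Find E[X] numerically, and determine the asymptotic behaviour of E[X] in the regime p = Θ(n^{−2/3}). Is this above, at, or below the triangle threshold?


Number of potential triangles: C(235, 3) = 2135445.
Each occurs with probability p³ ≈ (0.105)³ ≈ 1.158895e-03.
By linearity: E[X] = C(235, 3)·p³ ≈ 2135445 · 1.158895e-03 ≈ 2474.7574.
Since α = 2/3 < 1, p = c/n^{2/3} ≫ 1/n is above the triangle threshold p ~ 1/n. Asymptotically E[X] ~ (c³/6)·n^{3(1−α)} = (4³/6)·n^{1} → ∞; triangles are abundant w.h.p.

E[X] ≈ 2474.7574; in regime p = Θ(1/n^{2/3}) E[X] diverges (above the triangle threshold p ~ 1/n).


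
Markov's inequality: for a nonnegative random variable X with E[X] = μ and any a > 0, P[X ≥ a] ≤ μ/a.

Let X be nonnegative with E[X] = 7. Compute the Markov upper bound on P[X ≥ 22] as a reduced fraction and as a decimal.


μ = E[X] = 7, a = 22.
Markov: P[X ≥ 22] ≤ μ/a = (7)/22 = 7/22.
Numerically: ≈ 0.318.
(Since a = 22 > μ = 7.000, the bound 7/22 is < 1 and informative.)

P[X ≥ 22] ≤ 7/22 ≈ 0.318.


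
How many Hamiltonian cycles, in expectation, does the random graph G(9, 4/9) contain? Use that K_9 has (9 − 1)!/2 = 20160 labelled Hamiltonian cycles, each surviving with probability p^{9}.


K_9 has (9 − 1)!/2 = 20160 labelled Hamiltonian cycles.
For each such Hamiltonian cycle H, let X_H = 1 if all 9 edges of H are present in G. Then P[X_H = 1] = p^{9} = (4/9)^{9} = 262144/387420489.
By linearity of expectation: E[X] = Σ_H E[X_H] = 20160 · p^{9} = 20160 · 262144/387420489 = 587202560/43046721.
Numerically: E[X] ≈ 13.641.

E[X] = 20160 · (4/9)^{9} = 587202560/43046721 ≈ 13.641.


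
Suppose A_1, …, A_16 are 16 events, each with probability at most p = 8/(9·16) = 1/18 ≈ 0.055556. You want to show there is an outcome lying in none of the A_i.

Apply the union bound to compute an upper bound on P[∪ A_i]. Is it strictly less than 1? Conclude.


Union bound: P[∪_{i=1}^{16} A_i] ≤ Σ_i P[A_i] ≤ 16·p = 16·(1/18) = 8/9.
Numerically: 8/9 ≈ 0.888889.
Is 8/9 < 1? YES.
Since P[∪ A_i] ≤ 8/9 < 1, the complement has P[∩ A_i^c] ≥ 1 − 8/9 = 1/9 > 0, so some outcome avoids every A_i.

16·p = 8/9 ≈ 0.888889; existence CERTIFIED by the union bound.


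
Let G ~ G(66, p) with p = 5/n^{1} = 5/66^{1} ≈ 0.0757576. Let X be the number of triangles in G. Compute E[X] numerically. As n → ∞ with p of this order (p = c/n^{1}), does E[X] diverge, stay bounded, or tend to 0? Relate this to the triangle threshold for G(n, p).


Number of potential triangles: C(66, 3) = 45760.
Each occurs with probability p³ ≈ (0.0757576)³ ≈ 4.34788658e-04.
By linearity: E[X] = C(66, 3)·p³ ≈ 45760 · 4.34788658e-04 ≈ 19.895929.
Here α = 1, so p = 5/n is exactly at the triangle threshold p ~ 1/n. Asymptotically E[X] → c³/6 = 5³/6 = 125/6 ≈ 20.833333, a bounded constant. In this regime the triangle count is asymptotically Poisson(c³/6).

E[X] ≈ 19.895929; in regime p = Θ(1/n^{1}) E[X] stays bounded (at the triangle threshold p ~ 1/n).


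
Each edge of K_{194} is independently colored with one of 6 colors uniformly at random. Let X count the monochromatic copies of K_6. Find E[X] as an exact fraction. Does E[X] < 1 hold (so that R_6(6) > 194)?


E[X] = C(194, 6) · 6^{1 − 15} = 68482017072 · 6^{−14} = 68482017072/78364164096.
As a reduced fraction: E[X] = 475569563/544195584 ≈ 0.874.
Is E[X] < 1? YES.
Since E[X] < 1, there exists a 6-coloring of K_{194} with no monochromatic K_6; hence R_6(6) > 194.

E[X] = 475569563/544195584 ≈ 0.874; E[X] < 1, so R_6(6) > 194.


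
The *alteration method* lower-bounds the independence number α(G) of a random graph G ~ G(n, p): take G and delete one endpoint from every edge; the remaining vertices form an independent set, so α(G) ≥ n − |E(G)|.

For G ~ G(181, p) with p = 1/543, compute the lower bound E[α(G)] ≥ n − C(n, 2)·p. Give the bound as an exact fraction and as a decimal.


E[|E(G)|] = C(181, 2)·p = 16290 · (1/543) = 30.
E[α(G)] ≥ n − E[|E(G)|] = 181 − 30 = 151.
Numerically: ≈ 151.0000.
(This is only a lower bound; the true E[α(G)] may be larger.)

E[α(G)] ≥ 151 ≈ 151.0000.
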